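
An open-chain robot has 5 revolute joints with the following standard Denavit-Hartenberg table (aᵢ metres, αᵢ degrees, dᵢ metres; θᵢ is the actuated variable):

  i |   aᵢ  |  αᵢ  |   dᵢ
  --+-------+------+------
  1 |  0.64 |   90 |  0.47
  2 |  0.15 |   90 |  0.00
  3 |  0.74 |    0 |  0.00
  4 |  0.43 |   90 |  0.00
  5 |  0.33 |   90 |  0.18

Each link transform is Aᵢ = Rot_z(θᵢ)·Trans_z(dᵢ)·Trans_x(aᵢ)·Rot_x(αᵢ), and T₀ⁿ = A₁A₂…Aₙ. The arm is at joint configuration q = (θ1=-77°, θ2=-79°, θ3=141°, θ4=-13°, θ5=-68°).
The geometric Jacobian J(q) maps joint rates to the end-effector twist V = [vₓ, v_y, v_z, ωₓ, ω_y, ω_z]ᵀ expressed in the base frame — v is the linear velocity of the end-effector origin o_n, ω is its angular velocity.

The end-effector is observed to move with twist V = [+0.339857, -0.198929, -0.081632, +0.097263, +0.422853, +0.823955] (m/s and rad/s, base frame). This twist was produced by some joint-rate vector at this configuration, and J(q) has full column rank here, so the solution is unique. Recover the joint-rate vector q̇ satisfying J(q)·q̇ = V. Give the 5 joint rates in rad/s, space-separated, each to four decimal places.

o_n = [-0.8021, -1.0280, 1.1410]
J₁: ẑ×o_n = [1.0280, -0.8021, 0.0000], ω = ẑ
J2: z=[-0.9744, -0.2250, 0.0000] o=[0.1440, -0.6236, 0.4700] → [-0.1509, 0.6538, 0.1813, -0.9744, -0.2250, 0.0000]
J3: z=[-0.2208, 0.9565, -0.1908] o=[0.1504, -0.6515, 0.3228] → [0.7108, 0.3624, 0.9942, -0.2208, 0.9565, -0.1908]
J4: z=[-0.2208, 0.9565, -0.1908] o=[-0.3280, -0.6493, 0.8873] → [0.1704, 0.1465, 0.5370, -0.2208, 0.9565, -0.1908]
J5: z=[-0.5661, -0.2850, -0.7735] o=[-0.6696, -0.6763, 1.1471] → [-0.2703, 0.0990, 0.1613, -0.5661, -0.2850, -0.7735]
q̇ = J⁺·V = [0.3210, 0.2540, -0.3620, 0.6490, -0.7210]

0.3210 0.2540 -0.3620 0.6490 -0.7210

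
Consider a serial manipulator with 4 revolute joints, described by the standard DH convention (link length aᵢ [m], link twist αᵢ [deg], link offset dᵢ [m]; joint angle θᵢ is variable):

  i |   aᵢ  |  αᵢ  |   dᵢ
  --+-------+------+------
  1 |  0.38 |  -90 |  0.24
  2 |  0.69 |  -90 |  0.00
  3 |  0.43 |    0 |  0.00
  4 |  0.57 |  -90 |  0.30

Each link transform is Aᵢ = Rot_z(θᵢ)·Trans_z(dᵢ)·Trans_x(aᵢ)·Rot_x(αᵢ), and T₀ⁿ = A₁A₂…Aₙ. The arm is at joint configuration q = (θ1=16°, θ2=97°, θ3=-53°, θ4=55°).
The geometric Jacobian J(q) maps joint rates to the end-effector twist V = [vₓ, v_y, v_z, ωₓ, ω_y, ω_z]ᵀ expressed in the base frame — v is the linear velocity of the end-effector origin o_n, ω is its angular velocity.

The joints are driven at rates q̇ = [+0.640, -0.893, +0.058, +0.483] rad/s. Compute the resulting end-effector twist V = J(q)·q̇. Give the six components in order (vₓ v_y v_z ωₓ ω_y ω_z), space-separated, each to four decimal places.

o_n = [-0.1880, 0.2826, -1.2306]
J₁: ẑ×o_n = [-0.2826, -0.1880, 0.0000], ω = ẑ
J2: z=[-0.2756, 0.9613, 0.0000] o=[0.3653, 0.1047, 0.2400] → [-1.4136, -0.4053, 0.4828, -0.2756, 0.9613, 0.0000]
J3: z=[-0.9541, -0.2736, 0.1219] o=[0.2844, 0.0816, -0.4449] → [0.1904, -0.8072, -0.3211, -0.9541, -0.2736, 0.1219]
J4: z=[-0.9541, -0.2736, 0.1219] o=[0.1595, 0.4030, -0.7017] → [0.1593, -0.5469, 0.0197, -0.9541, -0.2736, 0.1219]
V = J·q̇ = [1.1694, -0.0693, -0.4402, -0.2700, -1.0064, 0.7059]

1.1694 -0.0693 -0.4402 -0.2700 -1.0064 0.7059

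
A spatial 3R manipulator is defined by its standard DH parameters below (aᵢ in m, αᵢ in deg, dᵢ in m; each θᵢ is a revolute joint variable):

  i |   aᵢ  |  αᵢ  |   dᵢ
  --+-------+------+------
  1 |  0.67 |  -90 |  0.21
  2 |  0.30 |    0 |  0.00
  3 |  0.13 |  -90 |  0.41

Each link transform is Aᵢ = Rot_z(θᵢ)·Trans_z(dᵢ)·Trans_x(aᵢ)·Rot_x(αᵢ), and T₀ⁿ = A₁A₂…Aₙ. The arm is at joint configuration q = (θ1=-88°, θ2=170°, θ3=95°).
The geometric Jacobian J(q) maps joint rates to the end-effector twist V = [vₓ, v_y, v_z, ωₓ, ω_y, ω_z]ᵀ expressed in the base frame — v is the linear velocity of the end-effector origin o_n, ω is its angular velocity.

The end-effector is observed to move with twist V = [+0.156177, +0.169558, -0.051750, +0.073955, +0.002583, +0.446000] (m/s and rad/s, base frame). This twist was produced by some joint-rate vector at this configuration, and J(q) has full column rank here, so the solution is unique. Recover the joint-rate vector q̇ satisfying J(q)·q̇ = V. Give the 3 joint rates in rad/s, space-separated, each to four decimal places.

0.4460 -0.1780 0.2520

o_n = [0.4224, -0.3487, 0.2874]
J₁: ẑ×o_n = [0.3487, 0.4224, -0.0000], ω = ẑ
J2: z=[0.9994, 0.0349, 0.0000] o=[0.0234, -0.6696, 0.2100] → [0.0027, -0.0774, 0.3068, 0.9994, 0.0349, 0.0000]
J3: z=[0.9994, 0.0349, 0.0000] o=[0.0131, -0.3743, 0.1579] → [0.0045, -0.1294, 0.0113, 0.9994, 0.0349, 0.0000]
q̇ = J⁺·V = [0.4460, -0.1780, 0.2520]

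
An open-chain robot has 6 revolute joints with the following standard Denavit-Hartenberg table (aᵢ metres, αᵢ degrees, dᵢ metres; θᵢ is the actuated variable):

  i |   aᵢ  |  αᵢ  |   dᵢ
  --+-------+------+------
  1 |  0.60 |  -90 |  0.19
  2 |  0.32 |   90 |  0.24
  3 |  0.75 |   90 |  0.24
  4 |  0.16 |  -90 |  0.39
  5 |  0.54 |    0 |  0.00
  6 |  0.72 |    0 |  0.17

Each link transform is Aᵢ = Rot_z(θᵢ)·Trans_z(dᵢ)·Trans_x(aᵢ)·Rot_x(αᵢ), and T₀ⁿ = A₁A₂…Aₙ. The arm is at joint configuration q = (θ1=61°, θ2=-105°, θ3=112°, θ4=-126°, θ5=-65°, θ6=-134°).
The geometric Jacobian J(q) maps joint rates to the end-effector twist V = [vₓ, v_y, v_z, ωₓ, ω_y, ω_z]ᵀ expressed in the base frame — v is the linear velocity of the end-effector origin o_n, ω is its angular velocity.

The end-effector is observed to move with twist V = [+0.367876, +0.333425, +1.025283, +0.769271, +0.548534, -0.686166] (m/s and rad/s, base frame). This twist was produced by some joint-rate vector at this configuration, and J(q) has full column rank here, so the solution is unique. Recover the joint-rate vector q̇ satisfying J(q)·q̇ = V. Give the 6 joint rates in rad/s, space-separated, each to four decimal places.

o_n = [-1.2314, 0.7983, 0.5959]
J₁: ẑ×o_n = [-0.7983, -1.2314, 0.0000], ω = ẑ
J2: z=[-0.8746, 0.4848, 0.0000] o=[0.2909, 0.5248, 0.1900] → [0.1968, 0.3550, 0.4988, -0.8746, 0.4848, 0.0000]
J3: z=[-0.4683, -0.8448, -0.2588] o=[0.0408, 0.5687, 0.4991] → [-0.0223, 0.3746, -1.1823, -0.4683, -0.8448, -0.2588]
J4: z=[-0.4440, -0.0283, 0.8956] o=[-0.6445, 0.7667, 0.1656] → [-0.0405, -0.3345, -0.0306, -0.4440, -0.0283, 0.8956]
J5: z=[-0.3428, 0.9288, -0.1406] o=[-0.6852, 0.8147, 0.5824] → [0.0102, 0.0814, 0.5129, -0.3428, 0.9288, -0.1406]
J6: z=[-0.3428, 0.9288, -0.1406] o=[-0.7136, 0.8852, 1.1170] → [-0.4963, -0.1058, 0.5108, -0.3428, 0.9288, -0.1406]
q̇ = J⁺·V = [-0.3470, 0.1340, -0.9510, -0.7110, -0.3300, -0.0360]

-0.3470 0.1340 -0.9510 -0.7110 -0.3300 -0.0360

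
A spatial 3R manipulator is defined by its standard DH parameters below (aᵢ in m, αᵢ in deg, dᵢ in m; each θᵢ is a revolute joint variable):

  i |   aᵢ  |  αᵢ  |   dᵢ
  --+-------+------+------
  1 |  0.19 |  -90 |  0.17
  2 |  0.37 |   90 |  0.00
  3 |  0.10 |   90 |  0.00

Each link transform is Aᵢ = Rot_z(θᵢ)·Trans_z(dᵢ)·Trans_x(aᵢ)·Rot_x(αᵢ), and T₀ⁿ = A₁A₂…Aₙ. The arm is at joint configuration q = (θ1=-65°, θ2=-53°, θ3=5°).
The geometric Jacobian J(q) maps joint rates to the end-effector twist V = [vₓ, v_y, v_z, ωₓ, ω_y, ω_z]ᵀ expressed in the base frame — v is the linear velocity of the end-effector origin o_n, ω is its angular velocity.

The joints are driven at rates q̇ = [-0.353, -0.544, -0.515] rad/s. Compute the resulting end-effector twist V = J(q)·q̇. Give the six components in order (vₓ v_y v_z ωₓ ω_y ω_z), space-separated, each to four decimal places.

-0.2815 0.0875 0.1573 -0.3192 -0.6027 -0.6629

o_n = [0.2076, -0.4247, 0.5451]
J₁: ẑ×o_n = [0.4247, 0.2076, -0.0000], ω = ẑ
J2: z=[0.9063, 0.4226, 0.0000] o=[0.0803, -0.1722, 0.1700] → [0.1585, -0.3399, -0.2826, 0.9063, 0.4226, 0.0000]
J3: z=[-0.3375, 0.7238, 0.6018] o=[0.1744, -0.3740, 0.4655] → [0.0881, 0.0469, -0.0070, -0.3375, 0.7238, 0.6018]
V = J·q̇ = [-0.2815, 0.0875, 0.1573, -0.3192, -0.6027, -0.6629]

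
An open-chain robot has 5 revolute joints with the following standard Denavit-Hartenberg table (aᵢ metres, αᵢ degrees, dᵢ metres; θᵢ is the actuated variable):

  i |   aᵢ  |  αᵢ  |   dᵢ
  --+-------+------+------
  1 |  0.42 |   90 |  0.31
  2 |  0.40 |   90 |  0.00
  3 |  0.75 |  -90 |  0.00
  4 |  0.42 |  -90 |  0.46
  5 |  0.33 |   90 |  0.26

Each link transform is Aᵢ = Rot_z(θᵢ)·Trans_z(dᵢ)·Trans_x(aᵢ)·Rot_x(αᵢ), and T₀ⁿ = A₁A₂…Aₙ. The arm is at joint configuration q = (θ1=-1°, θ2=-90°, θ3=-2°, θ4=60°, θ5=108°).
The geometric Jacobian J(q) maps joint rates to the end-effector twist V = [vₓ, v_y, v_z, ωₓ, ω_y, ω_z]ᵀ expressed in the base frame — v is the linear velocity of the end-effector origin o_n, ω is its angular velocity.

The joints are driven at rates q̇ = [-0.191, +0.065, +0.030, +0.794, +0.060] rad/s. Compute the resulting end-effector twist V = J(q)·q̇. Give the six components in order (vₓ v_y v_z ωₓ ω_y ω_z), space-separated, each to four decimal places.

o_n = [0.8232, -0.1366, -0.7785]
J₁: ẑ×o_n = [0.1366, 0.8232, -0.0000], ω = ẑ
J2: z=[-0.0175, -0.9998, 0.0000] o=[0.4199, -0.0073, 0.3100] → [1.0884, -0.0190, 0.4054, -0.0175, -0.9998, 0.0000]
J3: z=[-0.9998, 0.0175, -0.0000] o=[0.4199, -0.0073, -0.0900] → [-0.0120, -0.6884, 0.1222, -0.9998, 0.0175, -0.0000]
J4: z=[-0.0174, -0.9992, -0.0349] o=[0.4204, 0.0188, -0.8395] → [-0.0664, -0.0130, 0.4052, -0.0174, -0.9992, -0.0349]
J5: z=[0.4994, -0.0389, 0.8655] o=[0.7762, -0.4398, -1.0655] → [-0.2736, -0.1026, 0.1533, 0.4994, -0.0389, 0.8655]
V = J·q̇ = [-0.0248, -0.1956, 0.3609, -0.0150, -0.8602, -0.1668]

-0.0248 -0.1956 0.3609 -0.0150 -0.8602 -0.1668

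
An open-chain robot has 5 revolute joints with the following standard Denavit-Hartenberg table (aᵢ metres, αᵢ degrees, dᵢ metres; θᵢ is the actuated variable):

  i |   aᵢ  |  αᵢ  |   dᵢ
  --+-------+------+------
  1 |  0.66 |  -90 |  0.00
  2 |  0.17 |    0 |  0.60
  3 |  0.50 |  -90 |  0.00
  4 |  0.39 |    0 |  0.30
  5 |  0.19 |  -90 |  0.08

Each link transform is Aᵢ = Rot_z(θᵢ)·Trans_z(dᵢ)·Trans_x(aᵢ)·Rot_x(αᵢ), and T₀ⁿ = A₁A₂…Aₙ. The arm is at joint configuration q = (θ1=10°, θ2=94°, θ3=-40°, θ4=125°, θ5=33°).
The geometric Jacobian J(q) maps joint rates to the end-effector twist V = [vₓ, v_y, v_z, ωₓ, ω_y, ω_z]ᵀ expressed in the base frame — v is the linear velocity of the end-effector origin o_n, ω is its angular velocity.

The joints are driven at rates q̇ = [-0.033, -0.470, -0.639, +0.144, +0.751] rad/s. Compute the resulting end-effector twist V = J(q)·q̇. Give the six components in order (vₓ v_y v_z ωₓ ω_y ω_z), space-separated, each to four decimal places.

o_n = [0.3572, 0.2756, -0.4740]
J₁: ẑ×o_n = [-0.2756, 0.3572, 0.0000], ω = ẑ
J2: z=[-0.1736, 0.9848, 0.0000] o=[0.6500, 0.1146, 0.0000] → [-0.4668, -0.0823, 0.2604, -0.1736, 0.9848, 0.0000]
J3: z=[-0.1736, 0.9848, 0.0000] o=[0.5341, 0.7034, -0.1696] → [-0.2997, -0.0529, 0.2486, -0.1736, 0.9848, 0.0000]
J4: z=[-0.7967, -0.1405, -0.5878] o=[0.8235, 0.7545, -0.5741] → [-0.2956, 0.3539, 0.3160, -0.7967, -0.1405, -0.5878]
J5: z=[-0.7967, -0.1405, -0.5878] o=[0.5105, 0.3749, -0.5695] → [-0.0718, 0.1662, 0.0576, -0.7967, -0.1405, -0.5878]
V = J·q̇ = [0.3235, 0.2365, -0.1925, -0.5205, -1.2179, -0.5591]

0.3235 0.2365 -0.1925 -0.5205 -1.2179 -0.5591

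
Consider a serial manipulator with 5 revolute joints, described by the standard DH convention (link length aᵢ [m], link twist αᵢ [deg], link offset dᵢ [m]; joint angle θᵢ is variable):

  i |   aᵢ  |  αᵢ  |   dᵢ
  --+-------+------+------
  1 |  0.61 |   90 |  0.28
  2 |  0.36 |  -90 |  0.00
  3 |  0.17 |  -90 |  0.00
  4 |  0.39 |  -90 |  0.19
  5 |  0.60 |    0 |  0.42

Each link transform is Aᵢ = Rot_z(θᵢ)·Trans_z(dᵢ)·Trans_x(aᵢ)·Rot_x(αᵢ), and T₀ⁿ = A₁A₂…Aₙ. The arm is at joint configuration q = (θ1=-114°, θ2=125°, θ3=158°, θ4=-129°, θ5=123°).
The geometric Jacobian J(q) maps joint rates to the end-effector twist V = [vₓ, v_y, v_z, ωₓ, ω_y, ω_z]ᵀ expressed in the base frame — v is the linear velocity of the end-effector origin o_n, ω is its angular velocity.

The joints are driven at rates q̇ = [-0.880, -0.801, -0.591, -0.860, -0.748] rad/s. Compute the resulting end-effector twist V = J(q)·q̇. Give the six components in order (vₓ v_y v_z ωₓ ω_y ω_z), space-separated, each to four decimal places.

0.1930 0.5953 0.6043 1.1084 -0.9048 0.4344

o_n = [0.2905, -0.4821, 0.1444]
J₁: ẑ×o_n = [0.4821, 0.2905, -0.0000], ω = ẑ
J2: z=[-0.9135, 0.4067, 0.0000] o=[-0.2481, -0.5573, 0.2800] → [-0.0551, -0.1239, -0.2877, -0.9135, 0.4067, 0.0000]
J3: z=[0.3332, 0.7483, -0.5736] o=[-0.1641, -0.3686, 0.5749] → [-0.3872, -0.1173, -0.3780, 0.3332, 0.7483, -0.5736]
J4: z=[-0.9344, 0.1808, -0.3069] o=[-0.1427, -0.4771, 0.4458] → [-0.0560, -0.4145, -0.0737, -0.9344, 0.1808, -0.3069]
J5: z=[0.3075, -0.0250, -0.9512] o=[-0.2502, -0.0593, 0.4000] → [-0.3958, -0.4357, -0.1165, 0.3075, -0.0250, -0.9512]
V = J·q̇ = [0.1930, 0.5953, 0.6043, 1.1084, -0.9048, 0.4344]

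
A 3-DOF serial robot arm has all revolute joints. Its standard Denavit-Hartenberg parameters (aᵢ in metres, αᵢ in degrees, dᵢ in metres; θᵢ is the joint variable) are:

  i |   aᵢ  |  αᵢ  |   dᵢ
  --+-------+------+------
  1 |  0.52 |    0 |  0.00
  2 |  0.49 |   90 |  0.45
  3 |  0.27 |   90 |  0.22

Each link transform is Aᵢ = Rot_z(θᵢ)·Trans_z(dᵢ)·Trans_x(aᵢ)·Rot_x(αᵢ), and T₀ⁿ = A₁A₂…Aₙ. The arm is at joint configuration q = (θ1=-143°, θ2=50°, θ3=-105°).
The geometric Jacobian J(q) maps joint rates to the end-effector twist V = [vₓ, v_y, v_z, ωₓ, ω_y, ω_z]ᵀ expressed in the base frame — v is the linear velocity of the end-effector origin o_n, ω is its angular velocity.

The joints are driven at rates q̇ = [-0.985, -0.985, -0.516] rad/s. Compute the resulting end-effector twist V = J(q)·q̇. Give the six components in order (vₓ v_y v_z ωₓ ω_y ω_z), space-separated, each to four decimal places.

-1.1050 1.0196 0.0361 0.5153 -0.0270 -1.9700

o_n = [-0.6570, -0.7210, 0.1892]
J₁: ẑ×o_n = [0.7210, -0.6570, 0.0000], ω = ẑ
J2: z=[0.0000, 0.0000, 1.0000] o=[-0.4153, -0.3129, 0.0000] → [0.4080, -0.2417, 0.0000, 0.0000, 0.0000, 1.0000]
J3: z=[-0.9986, 0.0523, 0.0000] o=[-0.4409, -0.8023, 0.4500] → [-0.0136, -0.2604, -0.0699, -0.9986, 0.0523, 0.0000]
V = J·q̇ = [-1.1050, 1.0196, 0.0361, 0.5153, -0.0270, -1.9700]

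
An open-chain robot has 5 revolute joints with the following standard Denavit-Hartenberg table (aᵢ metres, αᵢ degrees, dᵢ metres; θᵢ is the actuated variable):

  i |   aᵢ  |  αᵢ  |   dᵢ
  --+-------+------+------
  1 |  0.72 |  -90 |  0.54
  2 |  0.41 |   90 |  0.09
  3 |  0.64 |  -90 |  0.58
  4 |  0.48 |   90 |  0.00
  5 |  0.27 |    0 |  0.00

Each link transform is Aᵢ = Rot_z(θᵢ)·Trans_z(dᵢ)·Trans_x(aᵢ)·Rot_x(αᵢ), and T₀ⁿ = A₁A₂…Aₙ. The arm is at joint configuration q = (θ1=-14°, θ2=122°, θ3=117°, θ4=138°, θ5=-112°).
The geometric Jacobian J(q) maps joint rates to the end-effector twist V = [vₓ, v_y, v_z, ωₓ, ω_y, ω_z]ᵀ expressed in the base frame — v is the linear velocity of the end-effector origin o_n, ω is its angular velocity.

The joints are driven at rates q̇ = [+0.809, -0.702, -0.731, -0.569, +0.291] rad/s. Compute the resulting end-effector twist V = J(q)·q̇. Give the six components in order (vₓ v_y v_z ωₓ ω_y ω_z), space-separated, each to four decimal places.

-0.1899 0.7218 -0.1259 -1.0600 -0.0142 0.9560

o_n = [0.8520, 0.3266, -0.0319]
J₁: ẑ×o_n = [-0.3266, 0.8520, 0.0000], ω = ẑ
J2: z=[0.2419, 0.9703, 0.0000] o=[0.6986, -0.1742, 0.5400] → [-0.5549, 0.1383, -0.0277, 0.2419, 0.9703, 0.0000]
J3: z=[0.8229, -0.2052, -0.5299] o=[0.5096, -0.0343, 0.1923] → [0.2373, 0.0030, 0.3672, 0.8229, -0.2052, -0.5299]
J4: z=[0.3483, -0.5547, 0.7556] o=[1.2742, 0.3628, 0.1314] → [0.1179, -0.2622, -0.2468, 0.3483, -0.5547, 0.7556]
J5: z=[-0.3111, 0.6920, 0.6514] o=[0.8497, 0.1410, 0.1642] → [-0.2566, -0.0595, -0.0593, -0.3111, 0.6920, 0.6514]
V = J·q̇ = [-0.1899, 0.7218, -0.1259, -1.0600, -0.0142, 0.9560]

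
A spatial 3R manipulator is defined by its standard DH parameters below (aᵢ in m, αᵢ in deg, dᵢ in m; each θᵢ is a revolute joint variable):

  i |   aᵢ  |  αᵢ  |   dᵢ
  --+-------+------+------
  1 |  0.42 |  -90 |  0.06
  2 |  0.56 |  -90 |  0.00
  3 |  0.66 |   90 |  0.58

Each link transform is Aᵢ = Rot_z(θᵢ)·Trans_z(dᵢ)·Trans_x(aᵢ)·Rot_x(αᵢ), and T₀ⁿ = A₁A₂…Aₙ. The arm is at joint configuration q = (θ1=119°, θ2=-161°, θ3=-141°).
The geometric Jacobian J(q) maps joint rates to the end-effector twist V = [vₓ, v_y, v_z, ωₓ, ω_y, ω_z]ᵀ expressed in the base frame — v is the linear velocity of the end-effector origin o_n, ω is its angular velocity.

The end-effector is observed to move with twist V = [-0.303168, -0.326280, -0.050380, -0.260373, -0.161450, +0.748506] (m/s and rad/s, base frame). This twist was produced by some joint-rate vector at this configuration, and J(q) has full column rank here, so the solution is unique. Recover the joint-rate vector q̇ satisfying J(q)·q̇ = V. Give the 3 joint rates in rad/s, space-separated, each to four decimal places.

o_n = [-0.6369, 0.2922, 0.6237]
J₁: ẑ×o_n = [-0.2922, -0.6369, 0.0000], ω = ẑ
J2: z=[-0.8746, -0.4848, 0.0000] o=[-0.2036, 0.3673, 0.0600] → [-0.2733, 0.4930, -0.1443, -0.8746, -0.4848, 0.0000]
J3: z=[-0.1578, 0.2847, 0.9455] o=[0.0531, -0.0958, 0.2423] → [-0.2582, -0.5921, 0.1352, -0.1578, 0.2847, 0.9455]
q̇ = J⁺·V = [0.7920, 0.3060, -0.0460]

0.7920 0.3060 -0.0460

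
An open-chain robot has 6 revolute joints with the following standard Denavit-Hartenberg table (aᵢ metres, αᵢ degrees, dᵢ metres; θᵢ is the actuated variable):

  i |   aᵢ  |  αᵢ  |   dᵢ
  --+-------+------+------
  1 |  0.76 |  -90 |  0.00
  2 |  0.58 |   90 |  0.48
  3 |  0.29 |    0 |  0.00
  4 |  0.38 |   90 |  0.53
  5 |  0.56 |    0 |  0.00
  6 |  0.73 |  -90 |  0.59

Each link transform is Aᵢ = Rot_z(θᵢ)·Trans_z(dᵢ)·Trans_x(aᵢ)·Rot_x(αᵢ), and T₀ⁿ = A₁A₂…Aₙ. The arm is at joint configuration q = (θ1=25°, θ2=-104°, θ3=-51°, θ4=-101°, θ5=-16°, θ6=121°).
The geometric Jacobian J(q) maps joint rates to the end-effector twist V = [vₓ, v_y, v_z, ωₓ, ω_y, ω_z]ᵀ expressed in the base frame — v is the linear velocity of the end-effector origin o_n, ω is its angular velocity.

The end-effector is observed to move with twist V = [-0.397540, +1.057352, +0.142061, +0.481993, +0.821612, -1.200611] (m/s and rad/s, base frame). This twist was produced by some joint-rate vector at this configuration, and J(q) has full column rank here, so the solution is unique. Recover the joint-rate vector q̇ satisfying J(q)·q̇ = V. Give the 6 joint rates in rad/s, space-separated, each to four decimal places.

-0.8750 -0.4100 -0.0420 -0.6400 0.9620 0.1150

o_n = [-0.4099, 0.2868, -0.4152]
J₁: ẑ×o_n = [-0.2868, -0.4099, 0.0000], ω = ẑ
J2: z=[-0.4226, 0.9063, 0.0000] o=[0.6888, 0.3212, 0.0000] → [-0.3763, -0.1755, 1.0103, -0.4226, 0.9063, 0.0000]
J3: z=[-0.8794, -0.4101, -0.2419] o=[0.3588, 0.6969, 0.5628] → [0.3018, -0.6741, 0.0455, -0.8794, -0.4101, -0.2419]
J4: z=[-0.8794, -0.4101, -0.2419] o=[0.4140, 0.4740, 0.7399] → [0.4284, -0.8164, -0.1732, -0.8794, -0.4101, -0.2419]
J5: z=[-0.2702, 0.8482, -0.4555] o=[0.0969, 0.1293, 0.2861] → [-0.5231, 0.0414, 0.3873, -0.2702, 0.8482, -0.4555]
J6: z=[-0.2702, 0.8482, -0.4555] o=[0.4436, 0.0121, -0.1378] → [-0.1103, 0.3138, 0.6498, -0.2702, 0.8482, -0.4555]
q̇ = J⁺·V = [-0.8750, -0.4100, -0.0420, -0.6400, 0.9620, 0.1150]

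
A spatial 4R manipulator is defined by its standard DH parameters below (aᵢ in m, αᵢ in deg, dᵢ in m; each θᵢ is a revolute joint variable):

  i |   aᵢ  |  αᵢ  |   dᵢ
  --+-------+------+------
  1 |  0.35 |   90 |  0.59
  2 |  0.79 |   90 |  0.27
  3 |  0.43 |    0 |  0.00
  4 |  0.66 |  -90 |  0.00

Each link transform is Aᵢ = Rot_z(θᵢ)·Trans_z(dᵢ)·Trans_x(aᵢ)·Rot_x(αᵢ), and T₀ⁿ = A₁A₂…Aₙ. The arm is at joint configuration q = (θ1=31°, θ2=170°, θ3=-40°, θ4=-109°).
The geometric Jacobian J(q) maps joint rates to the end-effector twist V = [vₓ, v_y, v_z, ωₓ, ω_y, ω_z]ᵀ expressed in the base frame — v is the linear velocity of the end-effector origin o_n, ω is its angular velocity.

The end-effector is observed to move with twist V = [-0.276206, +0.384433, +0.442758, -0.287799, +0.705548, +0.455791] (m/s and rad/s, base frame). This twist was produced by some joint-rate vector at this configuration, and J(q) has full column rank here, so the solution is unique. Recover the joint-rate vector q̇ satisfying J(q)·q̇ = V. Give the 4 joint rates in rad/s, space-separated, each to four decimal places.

-0.2060 -0.7530 -0.1560 0.8280

o_n = [-0.3457, 0.1963, 0.6861]
J₁: ẑ×o_n = [-0.1963, -0.3457, 0.0000], ω = ẑ
J2: z=[0.5150, -0.8572, 0.0000] o=[0.3000, 0.1803, 0.5900] → [-0.0824, -0.0495, -0.5453, 0.5150, -0.8572, 0.0000]
J3: z=[0.1488, 0.0894, 0.9848] o=[-0.2278, -0.4519, 0.7272] → [-0.6420, -0.1100, 0.1070, 0.1488, 0.0894, 0.9848]
J4: z=[0.1488, 0.0894, 0.9848] o=[-0.6482, -0.3820, 0.7844] → [-0.5783, 0.3125, 0.0590, 0.1488, 0.0894, 0.9848]
q̇ = J⁺·V = [-0.2060, -0.7530, -0.1560, 0.8280]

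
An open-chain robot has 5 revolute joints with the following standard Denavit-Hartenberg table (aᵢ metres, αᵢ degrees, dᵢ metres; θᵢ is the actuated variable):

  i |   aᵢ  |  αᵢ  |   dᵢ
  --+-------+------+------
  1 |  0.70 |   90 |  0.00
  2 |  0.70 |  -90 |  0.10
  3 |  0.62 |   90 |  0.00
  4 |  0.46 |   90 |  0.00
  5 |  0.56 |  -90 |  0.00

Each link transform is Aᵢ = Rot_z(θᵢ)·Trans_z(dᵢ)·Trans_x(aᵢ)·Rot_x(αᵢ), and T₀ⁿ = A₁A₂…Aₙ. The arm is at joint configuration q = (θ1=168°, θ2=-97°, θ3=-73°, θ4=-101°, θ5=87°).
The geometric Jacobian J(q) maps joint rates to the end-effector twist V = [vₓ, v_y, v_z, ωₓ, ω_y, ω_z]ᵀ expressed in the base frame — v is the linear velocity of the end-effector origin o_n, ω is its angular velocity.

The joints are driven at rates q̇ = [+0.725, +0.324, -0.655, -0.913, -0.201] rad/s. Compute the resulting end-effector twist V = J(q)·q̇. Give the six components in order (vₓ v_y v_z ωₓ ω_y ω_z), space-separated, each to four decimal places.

-0.8404 -0.6645 0.3976 0.8352 0.0737 -0.1144

o_n = [-0.0208, 0.7887, -0.2583]
J₁: ẑ×o_n = [-0.7887, -0.0208, 0.0000], ω = ẑ
J2: z=[0.2079, 0.9781, 0.0000] o=[-0.6847, 0.1455, 0.0000] → [-0.2526, 0.0537, -0.5156, 0.2079, 0.9781, 0.0000]
J3: z=[-0.9709, 0.2064, -0.1219] o=[-0.5805, 0.2256, -0.6948] → [0.1587, 0.3556, -0.6622, -0.9709, 0.2064, -0.1219]
J4: z=[-0.0532, 0.3102, 0.9492] o=[-0.4356, 0.8010, -0.8747] → [0.2029, 0.4265, -0.1280, -0.0532, 0.3102, 0.9492]
J5: z=[-0.4146, -0.8716, 0.2616] o=[-0.0177, 0.6263, -0.7942] → [-0.5096, 0.2214, -0.0700, -0.4146, -0.8716, 0.2616]
V = J·q̇ = [-0.8404, -0.6645, 0.3976, 0.8352, 0.0737, -0.1144]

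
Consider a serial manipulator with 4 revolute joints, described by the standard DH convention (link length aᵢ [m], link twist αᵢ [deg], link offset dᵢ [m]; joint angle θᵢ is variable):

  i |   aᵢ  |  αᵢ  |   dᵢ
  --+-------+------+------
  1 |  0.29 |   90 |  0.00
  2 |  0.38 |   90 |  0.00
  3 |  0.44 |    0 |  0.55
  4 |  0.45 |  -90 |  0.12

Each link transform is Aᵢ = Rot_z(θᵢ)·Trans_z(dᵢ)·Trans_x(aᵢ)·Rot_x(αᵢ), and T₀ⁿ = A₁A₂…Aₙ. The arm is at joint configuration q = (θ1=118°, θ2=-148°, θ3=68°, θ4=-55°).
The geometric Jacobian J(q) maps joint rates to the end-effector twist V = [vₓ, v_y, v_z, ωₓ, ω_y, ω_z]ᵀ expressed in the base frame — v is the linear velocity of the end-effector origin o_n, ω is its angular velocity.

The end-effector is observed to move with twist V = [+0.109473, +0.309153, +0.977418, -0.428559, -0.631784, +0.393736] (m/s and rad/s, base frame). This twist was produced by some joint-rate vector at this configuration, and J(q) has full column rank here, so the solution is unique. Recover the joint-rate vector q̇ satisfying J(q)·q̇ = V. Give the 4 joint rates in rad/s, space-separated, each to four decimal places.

-0.1770 -0.6750 0.6420 0.0310

o_n = [0.8716, -0.5547, 0.0471]
J₁: ẑ×o_n = [0.5547, 0.8716, -0.0000], ω = ẑ
J2: z=[0.8829, 0.4695, 0.0000] o=[-0.1361, 0.2561, 0.0000] → [0.0221, -0.0416, -1.1889, 0.8829, 0.4695, 0.0000]
J3: z=[0.2488, -0.4679, 0.8480] o=[0.0151, -0.0285, -0.2014] → [0.3300, 0.6645, 0.2698, 0.2488, -0.4679, 0.8480]
J4: z=[0.2488, -0.4679, 0.8480] o=[0.5778, -0.2177, 0.1777] → [0.3468, 0.2816, 0.0536, 0.2488, -0.4679, 0.8480]
q̇ = J⁺·V = [-0.1770, -0.6750, 0.6420, 0.0310]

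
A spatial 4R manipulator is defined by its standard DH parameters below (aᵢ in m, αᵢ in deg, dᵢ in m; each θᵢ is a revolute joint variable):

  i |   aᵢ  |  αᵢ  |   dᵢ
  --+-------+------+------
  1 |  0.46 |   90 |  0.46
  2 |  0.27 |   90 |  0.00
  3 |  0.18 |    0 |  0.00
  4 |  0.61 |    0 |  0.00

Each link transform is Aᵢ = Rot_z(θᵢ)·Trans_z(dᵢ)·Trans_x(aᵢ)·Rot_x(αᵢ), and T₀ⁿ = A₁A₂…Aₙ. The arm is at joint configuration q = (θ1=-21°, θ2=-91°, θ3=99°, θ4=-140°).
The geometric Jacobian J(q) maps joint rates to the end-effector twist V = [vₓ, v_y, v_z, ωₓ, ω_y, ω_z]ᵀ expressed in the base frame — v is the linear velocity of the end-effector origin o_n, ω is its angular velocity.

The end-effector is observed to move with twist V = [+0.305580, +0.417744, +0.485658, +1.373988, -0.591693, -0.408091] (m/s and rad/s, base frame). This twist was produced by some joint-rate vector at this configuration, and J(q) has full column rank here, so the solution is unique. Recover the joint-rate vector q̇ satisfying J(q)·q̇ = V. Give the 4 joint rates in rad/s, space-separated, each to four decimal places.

o_n = [0.4977, 0.0472, -0.2421]
J₁: ẑ×o_n = [-0.0472, 0.4977, 0.0000], ω = ẑ
J2: z=[-0.3584, -0.9336, 0.0000] o=[0.4294, -0.1648, 0.4600] → [0.6555, -0.2516, -0.0123, -0.3584, -0.9336, 0.0000]
J3: z=[-0.9334, 0.3583, 0.0175] o=[0.4250, -0.1632, 0.1900] → [-0.1585, -0.4021, -0.2224, -0.9334, 0.3583, 0.0175]
J4: z=[-0.9334, 0.3583, 0.0175] o=[0.3618, -0.3293, 0.2182] → [-0.1715, -0.4273, -0.4001, -0.9334, 0.3583, 0.0175]
q̇ = J⁺·V = [-0.3820, 0.0600, -0.6290, -0.8660]

-0.3820 0.0600 -0.6290 -0.8660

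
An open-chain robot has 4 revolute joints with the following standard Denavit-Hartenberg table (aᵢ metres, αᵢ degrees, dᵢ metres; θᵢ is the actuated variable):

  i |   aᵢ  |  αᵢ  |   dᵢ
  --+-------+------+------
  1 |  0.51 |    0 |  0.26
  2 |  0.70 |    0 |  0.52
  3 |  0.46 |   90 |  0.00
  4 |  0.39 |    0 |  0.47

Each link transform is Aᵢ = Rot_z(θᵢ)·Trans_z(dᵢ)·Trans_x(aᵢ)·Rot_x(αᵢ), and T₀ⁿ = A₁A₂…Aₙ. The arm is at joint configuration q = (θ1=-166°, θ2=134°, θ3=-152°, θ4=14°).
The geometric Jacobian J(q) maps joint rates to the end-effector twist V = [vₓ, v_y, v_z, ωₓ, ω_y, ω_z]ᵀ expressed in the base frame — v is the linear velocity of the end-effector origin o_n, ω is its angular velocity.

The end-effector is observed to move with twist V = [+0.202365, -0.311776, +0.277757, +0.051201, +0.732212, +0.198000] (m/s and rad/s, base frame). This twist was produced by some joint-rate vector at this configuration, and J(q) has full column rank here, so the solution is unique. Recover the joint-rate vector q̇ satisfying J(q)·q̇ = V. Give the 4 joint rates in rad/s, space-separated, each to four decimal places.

0.7630 -0.3760 -0.1890 0.7340

o_n = [-0.7048, 0.0330, 0.8743]
J₁: ẑ×o_n = [-0.0330, -0.7048, 0.0000], ω = ẑ
J2: z=[0.0000, 0.0000, 1.0000] o=[-0.4949, -0.1234, 0.2600] → [-0.1564, -0.2100, 0.0000, 0.0000, 0.0000, 1.0000]
J3: z=[0.0000, 0.0000, 1.0000] o=[0.0988, -0.4943, 0.7800] → [-0.5273, -0.8036, 0.0000, 0.0000, 0.0000, 1.0000]
J4: z=[0.0698, 0.9976, 0.0000] o=[-0.3601, -0.4622, 0.7800] → [0.0941, -0.0066, 0.3784, 0.0698, 0.9976, 0.0000]
q̇ = J⁺·V = [0.7630, -0.3760, -0.1890, 0.7340]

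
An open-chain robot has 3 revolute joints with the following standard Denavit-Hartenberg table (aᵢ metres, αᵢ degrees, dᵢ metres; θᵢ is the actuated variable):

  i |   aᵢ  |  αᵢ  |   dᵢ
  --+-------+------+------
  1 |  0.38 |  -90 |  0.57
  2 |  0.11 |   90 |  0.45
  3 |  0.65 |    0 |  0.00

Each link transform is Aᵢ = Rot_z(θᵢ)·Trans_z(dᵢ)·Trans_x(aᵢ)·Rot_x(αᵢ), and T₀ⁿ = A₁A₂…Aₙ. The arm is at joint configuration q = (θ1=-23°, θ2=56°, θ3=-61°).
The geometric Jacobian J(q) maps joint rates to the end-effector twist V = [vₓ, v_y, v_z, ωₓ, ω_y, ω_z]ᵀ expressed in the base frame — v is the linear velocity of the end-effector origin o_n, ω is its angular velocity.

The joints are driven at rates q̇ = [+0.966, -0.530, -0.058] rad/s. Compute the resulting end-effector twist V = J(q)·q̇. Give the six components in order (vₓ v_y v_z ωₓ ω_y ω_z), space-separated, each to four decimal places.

0.4864 0.4220 0.1533 -0.2513 -0.4691 0.9336

o_n = [0.5223, -0.3504, 0.2176]
J₁: ẑ×o_n = [0.3504, 0.5223, -0.0000], ω = ẑ
J2: z=[0.3907, 0.9205, 0.0000] o=[0.3498, -0.1485, 0.5700] → [-0.3244, 0.1377, -0.2377, 0.3907, 0.9205, 0.0000]
J3: z=[0.7631, -0.3239, 0.5592] o=[0.5822, 0.2417, 0.4788] → [0.4158, 0.1659, -0.4713, 0.7631, -0.3239, 0.5592]
V = J·q̇ = [0.4864, 0.4220, 0.1533, -0.2513, -0.4691, 0.9336]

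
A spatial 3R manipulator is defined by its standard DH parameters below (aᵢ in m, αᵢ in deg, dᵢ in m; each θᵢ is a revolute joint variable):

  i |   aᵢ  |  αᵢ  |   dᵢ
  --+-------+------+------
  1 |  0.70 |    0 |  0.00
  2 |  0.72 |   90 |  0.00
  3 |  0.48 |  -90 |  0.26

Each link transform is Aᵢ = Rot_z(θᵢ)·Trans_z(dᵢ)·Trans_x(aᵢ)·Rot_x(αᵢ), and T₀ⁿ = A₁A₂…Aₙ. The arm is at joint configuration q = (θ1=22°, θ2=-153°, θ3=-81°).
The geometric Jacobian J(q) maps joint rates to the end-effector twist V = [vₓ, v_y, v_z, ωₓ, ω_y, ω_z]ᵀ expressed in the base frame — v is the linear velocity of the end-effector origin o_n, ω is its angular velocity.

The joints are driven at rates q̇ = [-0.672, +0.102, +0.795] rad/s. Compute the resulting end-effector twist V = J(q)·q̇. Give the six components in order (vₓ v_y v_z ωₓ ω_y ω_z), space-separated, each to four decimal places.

-0.3159 -0.3114 0.0597 -0.6000 0.5216 -0.5700

o_n = [-0.0688, -0.1673, -0.4741]
J₁: ẑ×o_n = [0.1673, -0.0688, 0.0000], ω = ẑ
J2: z=[0.0000, 0.0000, 1.0000] o=[0.6490, 0.2622, 0.0000] → [0.4295, -0.7178, 0.0000, 0.0000, 0.0000, 1.0000]
J3: z=[-0.7547, 0.6561, 0.0000] o=[0.1767, -0.2812, 0.0000] → [-0.3110, -0.3578, 0.0751, -0.7547, 0.6561, 0.0000]
V = J·q̇ = [-0.3159, -0.3114, 0.0597, -0.6000, 0.5216, -0.5700]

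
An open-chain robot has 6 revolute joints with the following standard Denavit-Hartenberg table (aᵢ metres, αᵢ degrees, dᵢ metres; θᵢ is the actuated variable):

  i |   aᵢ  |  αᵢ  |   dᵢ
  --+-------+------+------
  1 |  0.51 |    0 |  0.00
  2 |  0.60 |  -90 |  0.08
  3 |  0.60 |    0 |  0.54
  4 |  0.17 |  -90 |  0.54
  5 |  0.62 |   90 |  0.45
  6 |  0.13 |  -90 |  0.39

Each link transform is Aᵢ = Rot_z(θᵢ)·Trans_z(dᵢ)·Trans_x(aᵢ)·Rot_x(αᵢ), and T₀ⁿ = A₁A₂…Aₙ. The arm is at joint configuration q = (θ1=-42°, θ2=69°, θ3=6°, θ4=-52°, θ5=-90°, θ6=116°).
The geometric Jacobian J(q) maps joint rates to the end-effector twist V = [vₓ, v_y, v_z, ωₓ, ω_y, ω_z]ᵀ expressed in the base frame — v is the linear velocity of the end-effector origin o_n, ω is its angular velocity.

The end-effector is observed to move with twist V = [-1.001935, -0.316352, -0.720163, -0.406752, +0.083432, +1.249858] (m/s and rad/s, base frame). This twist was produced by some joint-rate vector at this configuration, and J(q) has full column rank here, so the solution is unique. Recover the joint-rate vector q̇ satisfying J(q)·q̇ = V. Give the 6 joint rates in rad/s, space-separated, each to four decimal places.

-0.0200 0.3420 0.4710 -0.2120 -0.8780 -0.4420

o_n = [0.9265, 1.7817, -0.5347]
J₁: ẑ×o_n = [-1.7817, 0.9265, 0.0000], ω = ẑ
J2: z=[0.0000, 0.0000, 1.0000] o=[0.3790, -0.3413, 0.0000] → [-2.1230, 0.5475, 0.0000, 0.0000, 0.0000, 1.0000]
J3: z=[-0.4540, 0.8910, 0.0000] o=[0.9136, -0.0689, 0.0800] → [-0.5477, -0.2791, -0.8516, -0.4540, 0.8910, 0.0000]
J4: z=[-0.4540, 0.8910, 0.0000] o=[1.2001, 0.6832, 0.0173] → [-0.4919, -0.2506, -0.2549, -0.4540, 0.8910, 0.0000]
J5: z=[0.6409, 0.3266, -0.6947] o=[1.0602, 1.2179, 0.1396] → [0.1714, 0.5250, 0.4050, 0.6409, 0.3266, -0.6947]
J6: z=[-0.6189, -0.3154, -0.7193] o=[1.0671, 1.9173, -0.1730] → [0.0165, -0.1227, 0.0396, -0.6189, -0.3154, -0.7193]
q̇ = J⁺·V = [-0.0200, 0.3420, 0.4710, -0.2120, -0.8780, -0.4420]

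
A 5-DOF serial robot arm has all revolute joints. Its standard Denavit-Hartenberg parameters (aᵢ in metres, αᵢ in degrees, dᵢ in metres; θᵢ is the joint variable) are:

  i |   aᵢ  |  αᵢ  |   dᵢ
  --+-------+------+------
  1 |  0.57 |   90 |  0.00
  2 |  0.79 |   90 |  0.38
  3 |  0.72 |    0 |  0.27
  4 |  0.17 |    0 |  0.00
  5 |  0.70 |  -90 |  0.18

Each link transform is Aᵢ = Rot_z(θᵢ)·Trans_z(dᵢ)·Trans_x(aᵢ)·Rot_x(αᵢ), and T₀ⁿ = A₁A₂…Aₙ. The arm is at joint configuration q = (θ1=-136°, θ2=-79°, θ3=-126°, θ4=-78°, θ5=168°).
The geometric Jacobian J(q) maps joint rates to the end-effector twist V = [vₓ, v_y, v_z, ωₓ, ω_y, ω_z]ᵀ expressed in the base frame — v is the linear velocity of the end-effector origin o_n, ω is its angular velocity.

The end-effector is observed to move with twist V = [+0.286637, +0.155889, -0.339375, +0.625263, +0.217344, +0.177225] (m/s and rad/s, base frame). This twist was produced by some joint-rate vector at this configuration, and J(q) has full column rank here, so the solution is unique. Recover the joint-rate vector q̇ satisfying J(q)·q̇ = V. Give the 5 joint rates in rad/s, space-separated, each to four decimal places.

o_n = [0.1794, -0.5841, -0.8494]
J₁: ẑ×o_n = [0.5841, 0.1794, -0.0000], ω = ẑ
J2: z=[-0.6947, 0.7193, 0.0000] o=[-0.4100, -0.3960, 0.0000] → [-0.6110, -0.5900, -0.2933, -0.6947, 0.7193, 0.0000]
J3: z=[0.7061, 0.6819, -0.1908] o=[-0.7824, -0.2273, -0.7755] → [-0.1185, -0.1314, -0.9078, 0.7061, 0.6819, -0.1908]
J4: z=[0.7061, 0.6819, -0.1908] o=[-0.1291, -0.4061, -0.4116] → [-0.3325, 0.2503, -0.3360, 0.7061, 0.6819, -0.1908]
J5: z=[0.7061, 0.6819, -0.1908] o=[-0.1558, -0.3358, -0.2591] → [-0.4499, 0.3528, -0.4039, 0.7061, 0.6819, -0.1908]
q̇ = J⁺·V = [0.2940, -0.2780, 0.4330, 0.6550, -0.4760]

0.2940 -0.2780 0.4330 0.6550 -0.4760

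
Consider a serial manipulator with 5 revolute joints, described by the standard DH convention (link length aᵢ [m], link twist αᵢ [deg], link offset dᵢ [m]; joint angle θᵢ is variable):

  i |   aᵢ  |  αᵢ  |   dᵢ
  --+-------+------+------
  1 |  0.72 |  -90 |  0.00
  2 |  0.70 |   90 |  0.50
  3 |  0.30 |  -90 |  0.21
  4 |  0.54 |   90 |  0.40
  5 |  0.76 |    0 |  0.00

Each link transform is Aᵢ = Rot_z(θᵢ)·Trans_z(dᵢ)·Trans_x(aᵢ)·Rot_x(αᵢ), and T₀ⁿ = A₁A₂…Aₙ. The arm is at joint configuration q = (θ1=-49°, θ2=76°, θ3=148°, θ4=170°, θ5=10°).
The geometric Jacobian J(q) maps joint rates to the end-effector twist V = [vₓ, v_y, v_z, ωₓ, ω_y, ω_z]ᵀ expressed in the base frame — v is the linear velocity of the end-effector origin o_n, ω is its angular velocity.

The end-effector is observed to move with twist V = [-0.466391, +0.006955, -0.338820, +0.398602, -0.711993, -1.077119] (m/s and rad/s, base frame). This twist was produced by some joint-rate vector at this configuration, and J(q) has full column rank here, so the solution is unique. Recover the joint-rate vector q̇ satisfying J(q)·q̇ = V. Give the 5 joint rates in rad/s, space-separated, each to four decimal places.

o_n = [0.3098, -1.0645, -1.2063]
J₁: ẑ×o_n = [1.0645, 0.3098, -0.0000], ω = ẑ
J2: z=[0.7547, 0.6561, 0.0000] o=[0.4724, -0.5434, 0.0000] → [-0.7914, 0.9104, -0.2866, 0.7547, 0.6561, 0.0000]
J3: z=[0.6366, -0.7323, 0.2419] o=[0.9608, -0.3432, -0.6792] → [0.5604, 0.1780, -0.9359, 0.6366, -0.7323, 0.2419]
J4: z=[-0.7241, -0.4596, 0.5142] o=[1.1741, -0.3462, -0.3815] → [0.7484, -1.0416, 0.1229, -0.7241, -0.4596, 0.5142]
J5: z=[-0.5808, 0.8084, -0.0954] o=[0.6836, -0.7286, -0.6362] → [-0.4929, -0.2955, 0.4973, -0.5808, 0.8084, -0.0954]
q̇ = J⁺·V = [-0.8260, -0.7010, 0.2200, -0.6850, -0.5020]

-0.8260 -0.7010 0.2200 -0.6850 -0.5020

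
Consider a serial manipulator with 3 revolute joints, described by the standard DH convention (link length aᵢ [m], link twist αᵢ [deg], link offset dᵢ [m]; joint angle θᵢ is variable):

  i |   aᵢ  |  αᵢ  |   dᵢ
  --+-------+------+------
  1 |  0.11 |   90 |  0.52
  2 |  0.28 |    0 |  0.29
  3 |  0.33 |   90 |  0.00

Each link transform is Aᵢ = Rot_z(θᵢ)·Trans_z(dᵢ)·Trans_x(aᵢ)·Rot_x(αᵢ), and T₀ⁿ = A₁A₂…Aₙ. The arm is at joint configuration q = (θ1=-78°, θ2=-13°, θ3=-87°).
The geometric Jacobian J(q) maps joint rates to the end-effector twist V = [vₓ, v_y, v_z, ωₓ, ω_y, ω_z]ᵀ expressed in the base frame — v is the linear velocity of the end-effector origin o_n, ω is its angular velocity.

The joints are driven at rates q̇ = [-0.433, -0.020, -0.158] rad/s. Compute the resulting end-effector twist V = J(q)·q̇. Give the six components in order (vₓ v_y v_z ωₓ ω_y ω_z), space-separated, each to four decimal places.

-0.1763 0.1513 0.0047 0.1741 0.0370 -0.4330

o_n = [-0.2160, -0.3787, 0.1320]
J₁: ẑ×o_n = [0.3787, -0.2160, 0.0000], ω = ẑ
J2: z=[-0.9781, -0.2079, 0.0000] o=[0.0229, -0.1076, 0.5200] → [0.0807, -0.3795, 0.2155, -0.9781, -0.2079, 0.0000]
J3: z=[-0.9781, -0.2079, 0.0000] o=[-0.2041, -0.4348, 0.4570] → [0.0676, -0.3179, -0.0573, -0.9781, -0.2079, 0.0000]
V = J·q̇ = [-0.1763, 0.1513, 0.0047, 0.1741, 0.0370, -0.4330]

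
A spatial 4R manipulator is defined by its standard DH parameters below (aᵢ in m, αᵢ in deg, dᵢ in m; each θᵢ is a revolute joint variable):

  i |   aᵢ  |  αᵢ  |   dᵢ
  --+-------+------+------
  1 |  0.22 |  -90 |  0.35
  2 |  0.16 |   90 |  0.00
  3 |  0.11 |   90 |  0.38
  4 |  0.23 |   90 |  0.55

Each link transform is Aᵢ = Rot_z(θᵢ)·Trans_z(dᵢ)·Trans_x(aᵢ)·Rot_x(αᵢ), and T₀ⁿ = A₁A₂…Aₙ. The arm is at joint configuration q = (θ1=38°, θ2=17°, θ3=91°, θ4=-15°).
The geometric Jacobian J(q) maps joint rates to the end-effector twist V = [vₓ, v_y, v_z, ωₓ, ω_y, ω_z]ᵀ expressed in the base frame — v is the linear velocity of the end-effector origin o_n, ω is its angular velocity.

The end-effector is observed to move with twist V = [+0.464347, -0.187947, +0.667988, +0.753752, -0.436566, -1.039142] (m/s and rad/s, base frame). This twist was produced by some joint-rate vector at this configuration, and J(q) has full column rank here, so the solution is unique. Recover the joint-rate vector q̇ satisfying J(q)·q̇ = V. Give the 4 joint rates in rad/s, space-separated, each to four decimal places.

o_n = [0.5674, 0.8770, 0.4506]
J₁: ẑ×o_n = [-0.8770, 0.5674, 0.0000], ω = ẑ
J2: z=[-0.6157, 0.7880, 0.0000] o=[0.1734, 0.1354, 0.3500] → [0.0793, 0.0619, -0.7670, -0.6157, 0.7880, 0.0000]
J3: z=[0.2304, 0.1800, 0.9563] o=[0.2939, 0.2296, 0.3032] → [-0.5925, 0.2276, 0.0999, 0.2304, 0.1800, 0.9563]
J4: z=[0.7427, 0.6024, -0.2923] o=[0.3123, 0.3836, 0.6672] → [0.0138, 0.0863, 0.2128, 0.7427, 0.6024, -0.2923]
q̇ = J⁺·V = [0.0380, -0.8190, -0.9350, 0.6260]

0.0380 -0.8190 -0.9350 0.6260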